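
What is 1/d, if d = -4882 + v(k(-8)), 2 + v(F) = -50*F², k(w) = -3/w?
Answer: -32/156513 ≈ -0.00020446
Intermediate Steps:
v(F) = -2 - 50*F²
d = -156513/32 (d = -4882 + (-2 - 50*(-3/(-8))²) = -4882 + (-2 - 50*(-3*(-⅛))²) = -4882 + (-2 - 50*(3/8)²) = -4882 + (-2 - 50*9/64) = -4882 + (-2 - 225/32) = -4882 - 289/32 = -156513/32 ≈ -4891.0)
1/d = 1/(-156513/32) = -32/156513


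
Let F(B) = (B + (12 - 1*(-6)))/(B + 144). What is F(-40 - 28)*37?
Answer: -925/38 ≈ -24.342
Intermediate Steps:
F(B) = (18 + B)/(144 + B) (F(B) = (B + (12 + 6))/(144 + B) = (B + 18)/(144 + B) = (18 + B)/(144 + B))
F(-40 - 28)*37 = ((18 + (-40 - 28))/(144 + (-40 - 28)))*37 = ((18 - 68)/(144 - 68))*37 = (-50/76)*37 = ((1/76)*(-50))*37 = -25/38*37 = -925/38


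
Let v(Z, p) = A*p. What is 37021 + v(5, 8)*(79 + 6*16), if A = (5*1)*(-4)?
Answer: 9021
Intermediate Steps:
A = -20 (A = 5*(-4) = -20)
v(Z, p) = -20*p
37021 + v(5, 8)*(79 + 6*16) = 37021 + (-20*8)*(79 + 6*16) = 37021 - 160*(79 + 96) = 37021 - 160*175 = 37021 - 28000 = 9021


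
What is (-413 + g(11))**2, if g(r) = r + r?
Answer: 152881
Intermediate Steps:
g(r) = 2*r
(-413 + g(11))**2 = (-413 + 2*11)**2 = (-413 + 22)**2 = (-391)**2 = 152881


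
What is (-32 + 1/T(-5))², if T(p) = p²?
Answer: 638401/625 ≈ 1021.4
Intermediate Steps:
(-32 + 1/T(-5))² = (-32 + 1/((-5)²))² = (-32 + 1/25)² = (-799/25)² = 638401/625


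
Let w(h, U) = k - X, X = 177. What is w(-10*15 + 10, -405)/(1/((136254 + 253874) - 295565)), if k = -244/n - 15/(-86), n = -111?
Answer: -52545286353/3182 ≈ -1.6513e+7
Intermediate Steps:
k = 22649/9546 (k = -244/(-111) - 15/(-86) = -244*(-1/111) - 15*(-1/86) = 244/111 + 15/86 = 22649/9546 ≈ 2.3726)
w(h, U) = -1666993/9546 (w(h, U) = 22649/9546 - 1*177 = 22649/9546 - 177 = -1666993/9546)
w(-10*15 + 10, -405)/(1/((136254 + 253874) - 295565)) = -1666993/(9546*(1/((136254 + 253874) - 295565))) = -1666993/(9546*(1/(390128 - 295565))) = -1666993/(9546*(1/94563)) = -1666993/(9546*1/94563) = -1666993/9546*94563 = -52545286353/3182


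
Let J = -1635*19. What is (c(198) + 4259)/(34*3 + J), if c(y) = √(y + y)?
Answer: -4259/30963 - 2*√11/10321 ≈ -0.13819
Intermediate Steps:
J = -31065
c(y) = √2*√y (c(y) = √(2*y) = √2*√y)
(c(198) + 4259)/(34*3 + J) = (√2*√198 + 4259)/(34*3 - 31065) = (√2*(3*√22) + 4259)/(102 - 31065) = (6*√11 + 4259)/(-30963) = (4259 + 6*√11)*(-1/30963) = -4259/30963 - 2*√11/10321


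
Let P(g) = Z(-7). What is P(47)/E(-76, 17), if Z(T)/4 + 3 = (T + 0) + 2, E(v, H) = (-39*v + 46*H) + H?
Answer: -32/3763 ≈ -0.0085039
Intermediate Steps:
E(v, H) = -39*v + 47*H
Z(T) = -4 + 4*T (Z(T) = -12 + 4*((T + 0) + 2) = -12 + 4*(T + 2) = -12 + 4*(2 + T) = -12 + (8 + 4*T) = -4 + 4*T)
P(g) = -32 (P(g) = -4 + 4*(-7) = -4 - 28 = -32)
P(47)/E(-76, 17) = -32/(-39*(-76) + 47*17) = -32/(2964 + 799) = -32/3763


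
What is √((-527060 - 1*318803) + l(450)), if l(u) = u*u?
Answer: I*√643363 ≈ 802.1*I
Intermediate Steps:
l(u) = u²
√((-527060 - 1*318803) + l(450)) = √((-527060 - 1*318803) + 450²) = √((-527060 - 318803) + 202500) = √(-845863 + 202500) = √(-643363) = I*√643363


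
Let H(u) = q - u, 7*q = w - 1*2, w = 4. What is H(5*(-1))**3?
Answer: 50653/343 ≈ 147.68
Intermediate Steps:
q = 2/7 (q = (4 - 1*2)/7 = (4 - 2)/7 = (1/7)*2 = 2/7 ≈ 0.28571)
H(u) = 2/7 - u
H(5*(-1))**3 = (2/7 - 5*(-1))**3 = (2/7 - 1*(-5))**3 = (2/7 + 5)**3 = (37/7)**3 = 50653/343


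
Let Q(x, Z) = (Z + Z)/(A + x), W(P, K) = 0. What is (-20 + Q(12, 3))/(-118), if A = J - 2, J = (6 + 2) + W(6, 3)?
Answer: 1/6 ≈ 0.16667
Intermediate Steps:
J = 8 (J = (6 + 2) + 0 = 8 + 0 = 8)
A = 6 (A = 8 - 2 = 6)
Q(x, Z) = 2*Z/(6 + x) (Q(x, Z) = (Z + Z)/(6 + x) = (2*Z)/(6 + x) = 2*Z/(6 + x))
(-20 + Q(12, 3))/(-118) = (-20 + 2*3/(6 + 12))/(-118) = (-20 + 2*3/18)*(-1/118) = (-20 + 2*3*(1/18))*(-1/118) = (-20 + 1/3)*(-1/118) = -59/3*(-1/118) = 1/6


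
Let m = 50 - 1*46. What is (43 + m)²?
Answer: 2209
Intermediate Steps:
m = 4 (m = 50 - 46 = 4)
(43 + m)² = (43 + 4)² = 47² = 2209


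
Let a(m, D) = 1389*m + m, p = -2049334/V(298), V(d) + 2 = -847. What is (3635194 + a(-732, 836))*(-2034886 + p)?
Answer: -4517045815140320/849 ≈ -5.3204e+12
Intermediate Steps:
V(d) = -849 (V(d) = -2 - 847 = -849)
p = 2049334/849 (p = -2049334/(-849) = -2049334*(-1/849) = 2049334/849 ≈ 2413.8)
a(m, D) = 1390*m
(3635194 + a(-732, 836))*(-2034886 + p) = (3635194 + 1390*(-732))*(-2034886 + 2049334/849) = (3635194 - 1017480)*(-1725568880/849) = 2617714*(-1725568880/849) = -4517045815140320/849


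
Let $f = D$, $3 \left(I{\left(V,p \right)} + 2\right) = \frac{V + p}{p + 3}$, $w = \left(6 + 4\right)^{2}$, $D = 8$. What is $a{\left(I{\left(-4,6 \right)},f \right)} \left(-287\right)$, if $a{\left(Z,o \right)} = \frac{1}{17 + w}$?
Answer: $- \frac{287}{117} \approx -2.453$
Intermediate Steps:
$w = 100$ ($w = 10^{2} = 100$)
$I{\left(V,p \right)} = -2 + \frac{V + p}{3 \left(3 + p\right)}$ ($I{\left(V,p \right)} = -2 + \frac{\left(V + p\right) \frac{1}{p + 3}}{3} = -2 + \frac{\left(V + p\right) \frac{1}{3 + p}}{3} = -2 + \frac{\frac{1}{3 + p} \left(V + p\right)}{3} = -2 + \frac{V + p}{3 \left(3 + p\right)}$)
$f = 8$
$a{\left(Z,o \right)} = \frac{1}{117}$ ($a{\left(Z,o \right)} = \frac{1}{17 + 100} = \frac{1}{117}$)
$a{\left(I{\left(-4,6 \right)},f \right)} \left(-287\right) = \frac{1}{117} \left(-287\right) = - \frac{287}{117}$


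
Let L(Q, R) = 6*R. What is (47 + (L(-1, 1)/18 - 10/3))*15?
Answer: 660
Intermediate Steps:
(47 + (L(-1, 1)/18 - 10/3))*15 = (47 + ((6*1)/18 - 10/3))*15 = (47 + (6*(1/18) - 10*⅓))*15 = (47 + (⅓ - 10/3))*15 = (47 - 3)*15 = 44*15 = 660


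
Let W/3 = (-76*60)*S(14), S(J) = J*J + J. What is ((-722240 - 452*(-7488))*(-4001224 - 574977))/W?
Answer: 54390110114/12825 ≈ 4.2409e+6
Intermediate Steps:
S(J) = J + J**2 (S(J) = J**2 + J = J + J**2)
W = -2872800 (W = 3*((-76*60)*(14*(1 + 14))) = 3*(-63840*15) = 3*(-4560*210) = 3*(-957600) = -2872800)
((-722240 - 452*(-7488))*(-4001224 - 574977))/W = ((-722240 - 452*(-7488))*(-4001224 - 574977))/(-2872800) = ((-722240 + 3384576)*(-4576201))*(-1/2872800) = (2662336*(-4576201))*(-1/2872800) = -12183384665536*(-1/2872800) = 54390110114/12825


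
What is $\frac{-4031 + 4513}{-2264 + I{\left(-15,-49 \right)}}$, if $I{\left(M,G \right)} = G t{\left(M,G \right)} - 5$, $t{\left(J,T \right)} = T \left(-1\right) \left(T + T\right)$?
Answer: $\frac{482}{233029} \approx 0.0020684$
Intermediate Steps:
$t{\left(J,T \right)} = - 2 T^{2}$ ($t{\left(J,T \right)} = - T 2 T = - 2 T^{2}$)
$I{\left(M,G \right)} = -5 - 2 G^{3}$ ($I{\left(M,G \right)} = G \left(- 2 G^{2}\right) - 5 = - 2 G^{3} - 5 = -5 - 2 G^{3}$)
$\frac{-4031 + 4513}{-2264 + I{\left(-15,-49 \right)}} = \frac{-4031 + 4513}{-2264 - \left(5 + 2 \left(-49\right)^{3}\right)} = \frac{482}{-2264 - -235293} = \frac{482}{-2264 + \left(-5 + 235298\right)} = \frac{482}{-2264 + 235293} = \frac{482}{233029}$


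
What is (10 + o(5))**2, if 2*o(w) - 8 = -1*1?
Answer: 729/4 ≈ 182.25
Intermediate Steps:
o(w) = 7/2 (o(w) = 4 + (-1*1)/2 = 4 + (1/2)*(-1) = 4 - 1/2 = 7/2)
(10 + o(5))**2 = (10 + 7/2)**2 = (27/2)**2 = 729/4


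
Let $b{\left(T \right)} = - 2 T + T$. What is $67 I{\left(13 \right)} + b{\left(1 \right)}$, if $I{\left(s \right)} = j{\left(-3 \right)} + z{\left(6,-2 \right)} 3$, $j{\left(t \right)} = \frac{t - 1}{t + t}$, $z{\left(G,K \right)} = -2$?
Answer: $- \frac{1075}{3} \approx -358.33$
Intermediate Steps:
$b{\left(T \right)} = - T$
$j{\left(t \right)} = \frac{-1 + t}{2 t}$
$I{\left(s \right)} = - \frac{16}{3}$ ($I{\left(s \right)} = \frac{-1 - 3}{2 \left(-3\right)} - 6 = \frac{1}{2} \left(- \frac{1}{3}\right) \left(-4\right) - 6 = \frac{2}{3} - 6 = - \frac{16}{3}$)
$67 I{\left(13 \right)} + b{\left(1 \right)} = 67 \left(- \frac{16}{3}\right) - 1 = - \frac{1072}{3} - 1 = - \frac{1075}{3}$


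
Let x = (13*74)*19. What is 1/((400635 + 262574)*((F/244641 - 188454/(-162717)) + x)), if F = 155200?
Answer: 13269083199/160865380873099634140 ≈ 8.2486e-11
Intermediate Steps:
x = 18278 (x = 962*19 = 18278)
1/((400635 + 262574)*((F/244641 - 188454/(-162717)) + x)) = 1/((400635 + 262574)*((155200/244641 - 188454/(-162717)) + 18278)) = 1/(663209*((155200*(1/244641) - 188454*(-1/162717)) + 18278)) = 1/(663209*((155200/244641 + 62818/54239) + 18278)) = 1/(663209*(23785751138/13269083199 + 18278)) = 1/(663209*(242556088462460/13269083199)) = 1/(160865380873099634140/13269083199) = 13269083199/160865380873099634140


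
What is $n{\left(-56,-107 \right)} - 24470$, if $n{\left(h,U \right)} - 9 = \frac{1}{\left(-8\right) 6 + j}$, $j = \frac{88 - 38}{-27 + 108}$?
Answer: $- \frac{93881399}{3838} \approx -24461.0$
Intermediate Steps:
$j = \frac{50}{81} \approx 0.61728$
$n{\left(h,U \right)} = \frac{34461}{3838}$ ($n{\left(h,U \right)} = 9 + \frac{1}{\left(-8\right) 6 + \frac{50}{81}} = 9 + \frac{1}{-48 + \frac{50}{81}} = 9 + \frac{1}{- \frac{3838}{81}} = 9 - \frac{81}{3838} = \frac{34461}{3838}$)
$n{\left(-56,-107 \right)} - 24470 = \frac{34461}{3838} - 24470 = - \frac{93881399}{3838}$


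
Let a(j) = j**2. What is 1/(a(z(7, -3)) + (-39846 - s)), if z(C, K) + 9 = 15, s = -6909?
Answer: -1/32901 ≈ -3.0394e-5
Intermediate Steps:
z(C, K) = 6 (z(C, K) = -9 + 15 = 6)
1/(a(z(7, -3)) + (-39846 - s)) = 1/(6**2 + (-39846 - 1*(-6909))) = 1/(36 + (-39846 + 6909)) = 1/(36 - 32937) = 1/(-32901) = -1/32901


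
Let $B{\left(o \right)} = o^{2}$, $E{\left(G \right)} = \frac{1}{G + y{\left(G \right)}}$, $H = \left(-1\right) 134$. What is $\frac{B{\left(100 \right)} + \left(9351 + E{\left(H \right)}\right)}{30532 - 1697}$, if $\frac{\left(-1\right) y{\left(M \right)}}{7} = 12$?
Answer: $\frac{4218517}{6286030} \approx 0.67109$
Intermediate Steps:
$y{\left(M \right)} = -84$ ($y{\left(M \right)} = \left(-7\right) 12 = -84$)
$H = -134$
$E{\left(G \right)} = \frac{1}{-84 + G}$ ($E{\left(G \right)} = \frac{1}{G - 84} = \frac{1}{-84 + G}$)
$\frac{B{\left(100 \right)} + \left(9351 + E{\left(H \right)}\right)}{30532 - 1697} = \frac{100^{2} + \left(9351 + \frac{1}{-84 - 134}\right)}{30532 - 1697} = \frac{10000 + \left(9351 + \frac{1}{-218}\right)}{28835} = \left(10000 + \left(9351 - \frac{1}{218}\right)\right) \frac{1}{28835} = \left(10000 + \frac{2038517}{218}\right) \frac{1}{28835} = \frac{4218517}{218} \cdot \frac{1}{28835} = \frac{4218517}{6286030}$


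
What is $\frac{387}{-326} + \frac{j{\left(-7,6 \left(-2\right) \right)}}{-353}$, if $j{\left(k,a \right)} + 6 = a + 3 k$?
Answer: $- \frac{123897}{115078} \approx -1.0766$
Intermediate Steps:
$j{\left(k,a \right)} = -6 + a + 3 k$ ($j{\left(k,a \right)} = -6 + \left(a + 3 k\right) = -6 + a + 3 k$)
$\frac{387}{-326} + \frac{j{\left(-7,6 \left(-2\right) \right)}}{-353} = \frac{387}{-326} + \frac{-6 + 6 \left(-2\right) + 3 \left(-7\right)}{-353} = 387 \left(- \frac{1}{326}\right) + \left(-6 - 12 - 21\right) \left(- \frac{1}{353}\right) = - \frac{387}{326} - - \frac{39}{353} = - \frac{387}{326} + \frac{39}{353} = - \frac{123897}{115078}$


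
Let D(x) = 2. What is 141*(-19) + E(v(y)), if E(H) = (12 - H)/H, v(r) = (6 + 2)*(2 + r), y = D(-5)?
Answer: -21437/8 ≈ -2679.6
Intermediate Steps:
y = 2
v(r) = 16 + 8*r (v(r) = 8*(2 + r) = 16 + 8*r)
E(H) = (12 - H)/H
141*(-19) + E(v(y)) = 141*(-19) + (12 - (16 + 8*2))/(16 + 8*2) = -2679 + (12 - (16 + 16))/(16 + 16) = -2679 + (12 - 1*32)/32 = -2679 + (12 - 32)/32 = -2679 + (1/32)*(-20) = -2679 - 5/8 = -21437/8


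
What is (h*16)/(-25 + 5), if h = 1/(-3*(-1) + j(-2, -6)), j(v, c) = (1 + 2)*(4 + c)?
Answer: 4/15 ≈ 0.26667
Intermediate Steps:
j(v, c) = 12 + 3*c (j(v, c) = 3*(4 + c) = 12 + 3*c)
h = -1/3 (h = 1/(-3*(-1) + (12 + 3*(-6))) = 1/(3 + (12 - 18)) = 1/(3 - 6) = 1/(-3) = -1/3 ≈ -0.33333)
(h*16)/(-25 + 5) = (-1/3*16)/(-25 + 5) = -16/3/(-20) = -16/3*(-1/20) = 4/15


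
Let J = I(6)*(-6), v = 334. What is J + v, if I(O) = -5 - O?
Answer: 400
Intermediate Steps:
J = 66 (J = (-5 - 1*6)*(-6) = (-5 - 6)*(-6) = -11*(-6) = 66)
J + v = 66 + 334 = 400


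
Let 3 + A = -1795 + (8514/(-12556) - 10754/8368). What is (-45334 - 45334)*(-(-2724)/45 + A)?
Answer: 180637022685073/1145370 ≈ 1.5771e+8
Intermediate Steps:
A = -549766365/305432 (A = -3 + (-1795 + (8514/(-12556) - 10754/8368)) = -3 + (-1795 + (8514*(-1/12556) - 10754*1/8368)) = -3 + (-1795 + (-99/146 - 5377/4184)) = -3 + (-1795 - 599629/305432) = -3 - 548850069/305432 = -549766365/305432 ≈ -1800.0)
(-45334 - 45334)*(-(-2724)/45 + A) = (-45334 - 45334)*(-(-2724)/45 - 549766365/305432) = -90668*(-(-2724)/45 - 549766365/305432) = -90668*(-681*(-4/45) - 549766365/305432) = -90668*(908/15 - 549766365/305432) = -90668*(-7969163219/4581480) = 180637022685073/1145370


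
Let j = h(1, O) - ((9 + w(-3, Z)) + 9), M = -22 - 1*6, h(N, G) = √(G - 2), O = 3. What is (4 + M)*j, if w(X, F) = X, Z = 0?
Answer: 336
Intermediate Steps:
h(N, G) = √(-2 + G)
M = -28 (M = -22 - 6 = -28)
j = -14 (j = √(-2 + 3) - ((9 - 3) + 9) = √1 - (6 + 9) = 1 - 1*15 = 1 - 15 = -14)
(4 + M)*j = (4 - 28)*(-14) = -24*(-14) = 336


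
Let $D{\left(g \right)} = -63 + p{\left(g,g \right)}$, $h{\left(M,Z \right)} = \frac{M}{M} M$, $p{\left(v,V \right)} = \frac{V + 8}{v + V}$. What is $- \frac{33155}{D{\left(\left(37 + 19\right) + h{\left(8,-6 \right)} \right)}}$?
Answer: $\frac{530480}{999} \approx 531.01$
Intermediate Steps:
$p{\left(v,V \right)} = \frac{8 + V}{V + v}$
$h{\left(M,Z \right)} = M$ ($h{\left(M,Z \right)} = 1 M = M$)
$D{\left(g \right)} = -63 + \frac{8 + g}{2 g}$ ($D{\left(g \right)} = -63 + \frac{8 + g}{g + g} = -63 + \frac{8 + g}{2 g}$)
$- \frac{33155}{D{\left(\left(37 + 19\right) + h{\left(8,-6 \right)} \right)}} = - \frac{33155}{- \frac{125}{2} + \frac{4}{\left(37 + 19\right) + 8}} = - \frac{33155}{- \frac{125}{2} + \frac{4}{56 + 8}} = - \frac{33155}{- \frac{125}{2} + \frac{4}{64}} = - \frac{33155}{- \frac{125}{2} + 4 \cdot \frac{1}{64}} = - \frac{33155}{- \frac{125}{2} + \frac{1}{16}} = - \frac{33155}{- \frac{999}{16}} = \left(-33155\right) \left(- \frac{16}{999}\right) = \frac{530480}{999}$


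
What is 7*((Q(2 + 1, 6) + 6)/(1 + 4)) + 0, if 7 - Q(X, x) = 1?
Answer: 84/5 ≈ 16.800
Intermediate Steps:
Q(X, x) = 6 (Q(X, x) = 7 - 1*1 = 7 - 1 = 6)
7*((Q(2 + 1, 6) + 6)/(1 + 4)) + 0 = 7*((6 + 6)/(1 + 4)) + 0 = 7*(12/5) + 0 = 84/5 + 0 = 84/5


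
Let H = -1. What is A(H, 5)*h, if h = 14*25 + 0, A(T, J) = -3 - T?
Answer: -700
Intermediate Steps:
h = 350 (h = 350 + 0 = 350)
A(H, 5)*h = (-3 - 1*(-1))*350 = (-3 + 1)*350 = -2*350 = -700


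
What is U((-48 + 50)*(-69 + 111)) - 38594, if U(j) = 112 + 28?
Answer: -38454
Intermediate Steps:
U(j) = 140
U((-48 + 50)*(-69 + 111)) - 38594 = 140 - 38594 = -38454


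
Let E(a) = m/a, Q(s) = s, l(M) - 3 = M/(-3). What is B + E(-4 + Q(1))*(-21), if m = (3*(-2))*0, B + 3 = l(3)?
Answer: -1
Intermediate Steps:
l(M) = 3 - M/3 (l(M) = 3 + M/(-3) = 3 + M*(-1/3) = 3 - M/3)
B = -1 (B = -3 + (3 - 1/3*3) = -3 + (3 - 1) = -3 + 2 = -1)
m = 0 (m = -6*0 = 0)
E(a) = 0 (E(a) = 0/a = 0)
B + E(-4 + Q(1))*(-21) = -1 + 0*(-21) = -1 + 0 = -1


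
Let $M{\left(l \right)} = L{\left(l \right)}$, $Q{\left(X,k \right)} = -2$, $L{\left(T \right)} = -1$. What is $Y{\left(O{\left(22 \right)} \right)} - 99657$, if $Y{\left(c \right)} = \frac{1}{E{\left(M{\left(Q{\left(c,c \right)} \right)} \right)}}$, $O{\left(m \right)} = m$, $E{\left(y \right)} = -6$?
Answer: $- \frac{597943}{6} \approx -99657.0$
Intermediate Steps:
$M{\left(l \right)} = -1$
$Y{\left(c \right)} = - \frac{1}{6}$ ($Y{\left(c \right)} = \frac{1}{-6} = - \frac{1}{6}$)
$Y{\left(O{\left(22 \right)} \right)} - 99657 = - \frac{1}{6} - 99657 = - \frac{597943}{6}$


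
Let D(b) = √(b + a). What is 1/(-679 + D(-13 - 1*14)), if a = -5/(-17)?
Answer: -11543/7838151 - I*√7718/7838151 ≈ -0.0014727 - 1.1208e-5*I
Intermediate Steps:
a = 5/17 (a = -5*(-1/17) = 5/17 ≈ 0.29412)
D(b) = √(5/17 + b) (D(b) = √(b + 5/17) = √(5/17 + b))
1/(-679 + D(-13 - 1*14)) = 1/(-679 + √(85 + 289*(-13 - 1*14))/17) = 1/(-679 + √(85 + 289*(-13 - 14))/17) = 1/(-679 + √(85 + 289*(-27))/17) = 1/(-679 + √(85 - 7803)/17) = 1/(-679 + √(-7718)/17) = 1/(-679 + (I*√7718)/17) = 1/(-679 + I*√7718/17)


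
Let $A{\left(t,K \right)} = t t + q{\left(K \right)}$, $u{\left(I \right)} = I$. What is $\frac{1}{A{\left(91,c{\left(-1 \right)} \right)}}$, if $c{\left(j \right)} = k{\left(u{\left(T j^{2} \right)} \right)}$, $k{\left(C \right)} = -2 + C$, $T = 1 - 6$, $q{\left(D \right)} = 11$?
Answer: $\frac{1}{8292} \approx 0.0001206$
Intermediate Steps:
$T = -5$ ($T = 1 - 6 = -5$)
$c{\left(j \right)} = -2 - 5 j^{2}$
$A{\left(t,K \right)} = 11 + t^{2}$ ($A{\left(t,K \right)} = t t + 11 = t^{2} + 11 = 11 + t^{2}$)
$\frac{1}{A{\left(91,c{\left(-1 \right)} \right)}} = \frac{1}{11 + 91^{2}} = \frac{1}{11 + 8281} = \frac{1}{8292}$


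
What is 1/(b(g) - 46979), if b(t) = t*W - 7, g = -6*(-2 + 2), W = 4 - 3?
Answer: -1/46986 ≈ -2.1283e-5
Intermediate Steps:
W = 1
g = 0 (g = -6*0 = 0)
b(t) = -7 + t (b(t) = t*1 - 7 = t - 7 = -7 + t)
1/(b(g) - 46979) = 1/((-7 + 0) - 46979) = 1/(-7 - 46979) = 1/(-46986) = -1/46986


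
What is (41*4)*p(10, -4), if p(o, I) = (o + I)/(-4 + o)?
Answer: 164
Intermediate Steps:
p(o, I) = (I + o)/(-4 + o)
(41*4)*p(10, -4) = (41*4)*((-4 + 10)/(-4 + 10)) = 164*(6/6) = 164*((⅙)*6) = 164*1 = 164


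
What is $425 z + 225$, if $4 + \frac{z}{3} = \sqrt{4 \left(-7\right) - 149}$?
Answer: $-4875 + 1275 i \sqrt{177} \approx -4875.0 + 16963.0 i$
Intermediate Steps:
$z = -12 + 3 i \sqrt{177}$ ($z = -12 + 3 \sqrt{4 \left(-7\right) - 149} = -12 + 3 \sqrt{-28 - 149} = -12 + 3 \sqrt{-177} = -12 + 3 i \sqrt{177} \approx -12.0 + 39.912 i$)
$425 z + 225 = 425 \left(-12 + 3 i \sqrt{177}\right) + 225 = \left(-5100 + 1275 i \sqrt{177}\right) + 225 = -4875 + 1275 i \sqrt{177}$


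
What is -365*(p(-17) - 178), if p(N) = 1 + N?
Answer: 70810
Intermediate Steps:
-365*(p(-17) - 178) = -365*((1 - 17) - 178) = -365*(-16 - 178) = -365*(-194) = 70810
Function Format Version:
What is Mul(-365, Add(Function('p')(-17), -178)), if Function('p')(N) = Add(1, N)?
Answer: 70810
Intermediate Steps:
Mul(-365, Add(Function('p')(-17), -178)) = Mul(-365, Add(Add(1, -17), -178)) = Mul(-365, Add(-16, -178)) = Mul(-365, -194) = 70810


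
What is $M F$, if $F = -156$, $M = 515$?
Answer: $-80340$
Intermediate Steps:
$M F = 515 \left(-156\right) = -80340$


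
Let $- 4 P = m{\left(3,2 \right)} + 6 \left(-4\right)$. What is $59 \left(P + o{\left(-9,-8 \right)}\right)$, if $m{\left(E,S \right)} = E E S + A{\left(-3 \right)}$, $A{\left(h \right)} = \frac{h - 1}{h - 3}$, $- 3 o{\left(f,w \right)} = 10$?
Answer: $-118$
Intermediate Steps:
$o{\left(f,w \right)} = - \frac{10}{3}$ ($o{\left(f,w \right)} = \left(- \frac{1}{3}\right) 10 = - \frac{10}{3}$)
$A{\left(h \right)} = \frac{-1 + h}{-3 + h}$
$m{\left(E,S \right)} = \frac{2}{3} + S E^{2}$ ($m{\left(E,S \right)} = E E S + \frac{-1 - 3}{-3 - 3} = E^{2} S + \frac{1}{-6} \left(-4\right) = S E^{2} - - \frac{2}{3} = S E^{2} + \frac{2}{3} = \frac{2}{3} + S E^{2}$)
$P = \frac{4}{3}$ ($P = - \frac{\left(\frac{2}{3} + 2 \cdot 3^{2}\right) + 6 \left(-4\right)}{4} = - \frac{\left(\frac{2}{3} + 2 \cdot 9\right) - 24}{4} = - \frac{\left(\frac{2}{3} + 18\right) - 24}{4} = - \frac{\frac{56}{3} - 24}{4} = \left(- \frac{1}{4}\right) \left(- \frac{16}{3}\right) = \frac{4}{3} \approx 1.3333$)
$59 \left(P + o{\left(-9,-8 \right)}\right) = 59 \left(\frac{4}{3} - \frac{10}{3}\right) = 59 \left(-2\right) = -118$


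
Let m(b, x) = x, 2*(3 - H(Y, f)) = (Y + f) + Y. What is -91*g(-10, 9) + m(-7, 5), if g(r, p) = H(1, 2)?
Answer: -86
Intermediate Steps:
H(Y, f) = 3 - Y - f/2 (H(Y, f) = 3 - ((Y + f) + Y)/2 = 3 - (f + 2*Y)/2 = 3 + (-Y - f/2) = 3 - Y - f/2)
g(r, p) = 1 (g(r, p) = 3 - 1*1 - 1/2*2 = 3 - 1 - 1 = 1)
-91*g(-10, 9) + m(-7, 5) = -91*1 + 5 = -91 + 5 = -86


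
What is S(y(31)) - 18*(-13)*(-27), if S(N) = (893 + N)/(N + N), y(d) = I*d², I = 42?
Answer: -509972977/80724 ≈ -6317.5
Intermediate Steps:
y(d) = 42*d²
S(N) = (893 + N)/(2*N) (S(N) = (893 + N)/((2*N)) = (893 + N)*(1/(2*N)) = (893 + N)/(2*N))
S(y(31)) - 18*(-13)*(-27) = (893 + 42*31²)/(2*((42*31²))) - 18*(-13)*(-27) = (893 + 42*961)/(2*((42*961))) + 234*(-27) = (½)*(893 + 40362)/40362 - 6318 = (½)*(1/40362)*41255 - 6318 = 41255/80724 - 6318 = -509972977/80724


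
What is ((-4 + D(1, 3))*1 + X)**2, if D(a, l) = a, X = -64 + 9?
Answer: 3364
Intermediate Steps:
X = -55
((-4 + D(1, 3))*1 + X)**2 = ((-4 + 1)*1 - 55)**2 = (-3*1 - 55)**2 = (-3 - 55)**2 = (-58)**2 = 3364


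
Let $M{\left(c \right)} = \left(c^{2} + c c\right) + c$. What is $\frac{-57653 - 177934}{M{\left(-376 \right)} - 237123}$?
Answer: $- \frac{3993}{767} \approx -5.206$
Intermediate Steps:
$M{\left(c \right)} = c + 2 c^{2}$ ($M{\left(c \right)} = \left(c^{2} + c^{2}\right) + c = 2 c^{2} + c = c + 2 c^{2}$)
$\frac{-57653 - 177934}{M{\left(-376 \right)} - 237123} = \frac{-57653 - 177934}{- 376 \left(1 + 2 \left(-376\right)\right) - 237123} = - \frac{235587}{- 376 \left(1 - 752\right) - 237123} = - \frac{235587}{\left(-376\right) \left(-751\right) - 237123} = - \frac{235587}{282376 - 237123} = - \frac{235587}{45253} = \left(-235587\right) \frac{1}{45253} = - \frac{3993}{767}$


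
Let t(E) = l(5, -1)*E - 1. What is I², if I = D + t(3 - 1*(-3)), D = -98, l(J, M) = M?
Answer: 11025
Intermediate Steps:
t(E) = -1 - E (t(E) = -E - 1 = -1 - E)
I = -105 (I = -98 + (-1 - (3 - 1*(-3))) = -98 + (-1 - (3 + 3)) = -98 + (-1 - 1*6) = -98 + (-1 - 6) = -98 - 7 = -105)
I² = (-105)² = 11025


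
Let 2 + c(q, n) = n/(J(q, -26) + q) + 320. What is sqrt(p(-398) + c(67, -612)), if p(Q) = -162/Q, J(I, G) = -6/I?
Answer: sqrt(246131987330361)/892117 ≈ 17.586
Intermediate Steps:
c(q, n) = 318 + n/(q - 6/q) (c(q, n) = -2 + (n/(-6/q + q) + 320) = -2 + (n/(q - 6/q) + 320) = -2 + (320 + n/(q - 6/q)) = 318 + n/(q - 6/q))
sqrt(p(-398) + c(67, -612)) = sqrt(-162/(-398) + (-1908 + 67*(-612 + 318*67))/(-6 + 67**2)) = sqrt(-162*(-1/398) + (-1908 + 67*(-612 + 21306))/(-6 + 4489)) = sqrt(81/199 + (-1908 + 67*20694)/4483) = sqrt(81/199 + (-1908 + 1386498)/4483) = sqrt(81/199 + (1/4483)*1384590) = sqrt(81/199 + 1384590/4483) = sqrt(275896533/892117) = sqrt(246131987330361)/892117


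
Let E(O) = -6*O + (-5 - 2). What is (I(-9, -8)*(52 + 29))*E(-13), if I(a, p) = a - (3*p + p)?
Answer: 132273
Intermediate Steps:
I(a, p) = a - 4*p
E(O) = -7 - 6*O (E(O) = -6*O - 7 = -7 - 6*O)
(I(-9, -8)*(52 + 29))*E(-13) = ((-9 - 4*(-8))*(52 + 29))*(-7 - 6*(-13)) = ((-9 + 32)*81)*(-7 + 78) = (23*81)*71 = 1863*71 = 132273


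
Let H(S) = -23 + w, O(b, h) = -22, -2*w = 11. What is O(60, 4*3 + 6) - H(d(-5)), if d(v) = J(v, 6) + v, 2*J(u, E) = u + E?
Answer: 13/2 ≈ 6.5000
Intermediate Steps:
w = -11/2 (w = -½*11 = -11/2 ≈ -5.5000)
J(u, E) = E/2 + u/2 (J(u, E) = (u + E)/2 = (E + u)/2 = E/2 + u/2)
d(v) = 3 + 3*v/2 (d(v) = ((½)*6 + v/2) + v = (3 + v/2) + v = 3 + 3*v/2)
H(S) = -57/2 (H(S) = -23 - 11/2 = -57/2)
O(60, 4*3 + 6) - H(d(-5)) = -22 - 1*(-57/2) = -22 + 57/2 = 13/2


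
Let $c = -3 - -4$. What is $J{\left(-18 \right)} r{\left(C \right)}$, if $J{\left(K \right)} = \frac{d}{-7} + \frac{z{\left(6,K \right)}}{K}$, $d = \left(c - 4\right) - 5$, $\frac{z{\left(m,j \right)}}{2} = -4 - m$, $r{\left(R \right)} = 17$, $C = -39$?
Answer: $\frac{2414}{63} \approx 38.317$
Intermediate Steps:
$c = 1$ ($c = -3 + 4 = 1$)
$z{\left(m,j \right)} = -8 - 2 m$ ($z{\left(m,j \right)} = 2 \left(-4 - m\right) = -8 - 2 m$)
$d = -8$ ($d = \left(1 - 4\right) - 5 = -3 - 5 = -8$)
$J{\left(K \right)} = \frac{8}{7} - \frac{20}{K}$ ($J{\left(K \right)} = - \frac{8}{-7} + \frac{-8 - 12}{K} = \left(-8\right) \left(- \frac{1}{7}\right) + \frac{-8 - 12}{K} = \frac{8}{7} - \frac{20}{K}$)
$J{\left(-18 \right)} r{\left(C \right)} = \left(\frac{8}{7} - \frac{20}{-18}\right) 17 = \left(\frac{8}{7} - - \frac{10}{9}\right) 17 = \left(\frac{8}{7} + \frac{10}{9}\right) 17 = \frac{142}{63} \cdot 17 = \frac{2414}{63}$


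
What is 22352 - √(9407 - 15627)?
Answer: 22352 - 2*I*√1555 ≈ 22352.0 - 78.867*I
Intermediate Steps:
22352 - √(9407 - 15627) = 22352 - √(-6220) = 22352 - 2*I*√1555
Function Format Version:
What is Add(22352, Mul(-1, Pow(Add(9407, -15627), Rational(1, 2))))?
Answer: Add(22352, Mul(-2, I, Pow(1555, Rational(1, 2)))) ≈ Add(22352., Mul(-78.867, I))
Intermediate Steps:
Add(22352, Mul(-1, Pow(Add(9407, -15627), Rational(1, 2)))) = Add(22352, Mul(-1, Pow(-6220, Rational(1, 2)))) = Add(22352, Mul(-1, Mul(2, I, Pow(1555, Rational(1, 2))))) = Add(22352, Mul(-2, I, Pow(1555, Rational(1, 2))))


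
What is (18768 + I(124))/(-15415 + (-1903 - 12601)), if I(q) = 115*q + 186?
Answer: -33214/29919 ≈ -1.1101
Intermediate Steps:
I(q) = 186 + 115*q
(18768 + I(124))/(-15415 + (-1903 - 12601)) = (18768 + (186 + 115*124))/(-15415 + (-1903 - 12601)) = (18768 + (186 + 14260))/(-15415 - 14504) = (18768 + 14446)/(-29919) = 33214*(-1/29919) = -33214/29919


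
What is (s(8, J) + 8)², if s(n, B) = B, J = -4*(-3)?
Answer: 400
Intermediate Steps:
J = 12
(s(8, J) + 8)² = (12 + 8)² = 20² = 400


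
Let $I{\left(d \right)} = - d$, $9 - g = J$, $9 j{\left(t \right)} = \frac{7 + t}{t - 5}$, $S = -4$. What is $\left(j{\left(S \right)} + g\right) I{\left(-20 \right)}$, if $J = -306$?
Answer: $\frac{170080}{27} \approx 6299.3$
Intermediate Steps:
$j{\left(t \right)} = \frac{7 + t}{9 \left(-5 + t\right)}$ ($j{\left(t \right)} = \frac{\left(7 + t\right) \frac{1}{t - 5}}{9} = \frac{\left(7 + t\right) \frac{1}{-5 + t}}{9} = \frac{\frac{1}{-5 + t} \left(7 + t\right)}{9} = \frac{7 + t}{9 \left(-5 + t\right)}$)
$g = 315$ ($g = 9 - -306 = 9 + 306 = 315$)
$\left(j{\left(S \right)} + g\right) I{\left(-20 \right)} = \left(\frac{7 - 4}{9 \left(-5 - 4\right)} + 315\right) \left(\left(-1\right) \left(-20\right)\right) = \left(\frac{1}{9} \frac{1}{-9} \cdot 3 + 315\right) 20 = \left(\frac{1}{9} \left(- \frac{1}{9}\right) 3 + 315\right) 20 = \left(- \frac{1}{27} + 315\right) 20 = \frac{8504}{27} \cdot 20 = \frac{170080}{27}$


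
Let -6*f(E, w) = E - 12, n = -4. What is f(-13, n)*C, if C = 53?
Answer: 1325/6 ≈ 220.83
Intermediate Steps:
f(E, w) = 2 - E/6 (f(E, w) = -(E - 12)/6 = -(-12 + E)/6 = 2 - E/6)
f(-13, n)*C = (2 - 1/6*(-13))*53 = (2 + 13/6)*53 = (25/6)*53 = 1325/6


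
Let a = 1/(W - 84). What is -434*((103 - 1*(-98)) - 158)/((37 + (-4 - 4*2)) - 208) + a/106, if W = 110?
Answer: 51432655/504348 ≈ 101.98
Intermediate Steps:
a = 1/26 (a = 1/(110 - 84) = 1/26 ≈ 0.038462)
-434*((103 - 1*(-98)) - 158)/((37 + (-4 - 4*2)) - 208) + a/106 = -434*((103 - 1*(-98)) - 158)/((37 + (-4 - 4*2)) - 208) + (1/26)/106 = -434*((103 + 98) - 158)/((37 + (-4 - 8)) - 208) + (1/26)*(1/106) = -434*(201 - 158)/((37 - 12) - 208) + 1/2756 = -434*43/(25 - 208) + 1/2756 = -434/((-183*1/43)) + 1/2756 = -434/(-183/43) + 1/2756 = -434*(-43/183) + 1/2756 = 18662/183 + 1/2756 = 51432655/504348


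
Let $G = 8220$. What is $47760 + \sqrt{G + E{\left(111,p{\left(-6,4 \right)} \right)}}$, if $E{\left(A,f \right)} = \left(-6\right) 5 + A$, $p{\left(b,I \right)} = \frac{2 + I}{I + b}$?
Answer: $47760 + \sqrt{8301} \approx 47851.0$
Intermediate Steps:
$p{\left(b,I \right)} = \frac{2 + I}{I + b}$
$E{\left(A,f \right)} = -30 + A$
$47760 + \sqrt{G + E{\left(111,p{\left(-6,4 \right)} \right)}} = 47760 + \sqrt{8220 + \left(-30 + 111\right)} = 47760 + \sqrt{8220 + 81} = 47760 + \sqrt{8301}$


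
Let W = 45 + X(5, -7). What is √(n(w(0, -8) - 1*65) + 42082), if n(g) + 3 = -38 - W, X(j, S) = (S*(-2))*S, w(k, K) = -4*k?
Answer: √42094 ≈ 205.17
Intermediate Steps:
X(j, S) = -2*S² (X(j, S) = (-2*S)*S = -2*S²)
W = -53 (W = 45 - 2*(-7)² = 45 - 2*49 = 45 - 98 = -53)
n(g) = 12 (n(g) = -3 + (-38 - 1*(-53)) = -3 + (-38 + 53) = -3 + 15 = 12)
√(n(w(0, -8) - 1*65) + 42082) = √(12 + 42082) = √42094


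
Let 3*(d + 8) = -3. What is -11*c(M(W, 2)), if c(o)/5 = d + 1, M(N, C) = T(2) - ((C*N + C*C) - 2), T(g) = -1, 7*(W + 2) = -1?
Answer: 440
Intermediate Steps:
d = -9 (d = -8 + (1/3)*(-3) = -8 - 1 = -9)
W = -15/7 (W = -2 + (1/7)*(-1) = -2 - 1/7 = -15/7 ≈ -2.1429)
M(N, C) = 1 - C**2 - C*N (M(N, C) = -1 - ((C*N + C*C) - 2) = -1 - ((C*N + C**2) - 2) = -1 - ((C**2 + C*N) - 2) = -1 - (-2 + C**2 + C*N) = -1 + (2 - C**2 - C*N) = 1 - C**2 - C*N)
c(o) = -40 (c(o) = 5*(-9 + 1) = 5*(-8) = -40)
-11*c(M(W, 2)) = -11*(-40) = 440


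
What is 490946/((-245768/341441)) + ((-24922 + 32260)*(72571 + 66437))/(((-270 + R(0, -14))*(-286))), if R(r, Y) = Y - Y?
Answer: -176300350167809/263586180 ≈ -6.6885e+5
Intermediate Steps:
R(r, Y) = 0
490946/((-245768/341441)) + ((-24922 + 32260)*(72571 + 66437))/(((-270 + R(0, -14))*(-286))) = 490946/((-245768/341441)) + ((-24922 + 32260)*(72571 + 66437))/(((-270 + 0)*(-286))) = 490946/((-245768*1/341441)) + (7338*139008)/((-270*(-286))) = 490946/(-245768/341441) + 1020040704/77220 = 490946*(-341441/245768) + 1020040704*(1/77220) = -83814546593/122884 + 28334464/2145 = -176300350167809/263586180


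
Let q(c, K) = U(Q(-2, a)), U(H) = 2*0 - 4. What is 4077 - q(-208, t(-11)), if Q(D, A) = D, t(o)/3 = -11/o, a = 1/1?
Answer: 4081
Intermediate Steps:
a = 1
t(o) = -33/o (t(o) = 3*(-11/o) = -33/o)
U(H) = -4 (U(H) = 0 - 4 = -4)
q(c, K) = -4
4077 - q(-208, t(-11)) = 4077 - 1*(-4) = 4077 + 4 = 4081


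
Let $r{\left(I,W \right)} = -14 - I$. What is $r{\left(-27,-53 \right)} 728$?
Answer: $9464$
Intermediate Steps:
$r{\left(-27,-53 \right)} 728 = \left(-14 - -27\right) 728 = \left(-14 + 27\right) 728 = 13 \cdot 728 = 9464$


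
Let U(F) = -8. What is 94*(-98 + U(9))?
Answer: -9964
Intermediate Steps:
94*(-98 + U(9)) = 94*(-98 - 8) = 94*(-106) = -9964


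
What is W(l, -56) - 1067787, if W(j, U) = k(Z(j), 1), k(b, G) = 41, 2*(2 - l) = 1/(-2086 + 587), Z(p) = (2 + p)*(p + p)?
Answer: -1067746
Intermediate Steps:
Z(p) = 2*p*(2 + p) (Z(p) = (2 + p)*(2*p) = 2*p*(2 + p))
l = 5997/2998 (l = 2 - 1/(2*(-2086 + 587)) = 2 - ½/(-1499) = 2 - ½*(-1/1499) = 2 + 1/2998 = 5997/2998 ≈ 2.0003)
W(j, U) = 41
W(l, -56) - 1067787 = 41 - 1067787 = -1067746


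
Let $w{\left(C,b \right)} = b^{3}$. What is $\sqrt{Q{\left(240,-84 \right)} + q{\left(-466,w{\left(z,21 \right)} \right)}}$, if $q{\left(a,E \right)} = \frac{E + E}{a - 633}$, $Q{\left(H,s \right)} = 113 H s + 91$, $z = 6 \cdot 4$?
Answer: $\frac{i \sqrt{56150566283}}{157} \approx 1509.3 i$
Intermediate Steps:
$z = 24$
$Q{\left(H,s \right)} = 91 + 113 H s$ ($Q{\left(H,s \right)} = 113 H s + 91 = 91 + 113 H s$)
$q{\left(a,E \right)} = \frac{2 E}{-633 + a}$
$\sqrt{Q{\left(240,-84 \right)} + q{\left(-466,w{\left(z,21 \right)} \right)}} = \sqrt{\left(91 + 113 \cdot 240 \left(-84\right)\right) + \frac{2 \cdot 21^{3}}{-633 - 466}} = \sqrt{\left(91 - 2278080\right) + 2 \cdot 9261 \frac{1}{-1099}} = \sqrt{-2277989 + 2 \cdot 9261 \left(- \frac{1}{1099}\right)} = \sqrt{-2277989 - \frac{2646}{157}} = \sqrt{- \frac{357646919}{157}} = \frac{i \sqrt{56150566283}}{157}$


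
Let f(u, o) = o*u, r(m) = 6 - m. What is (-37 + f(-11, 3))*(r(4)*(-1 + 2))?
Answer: -140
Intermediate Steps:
(-37 + f(-11, 3))*(r(4)*(-1 + 2)) = (-37 + 3*(-11))*((6 - 1*4)*(-1 + 2)) = (-37 - 33)*((6 - 4)*1) = -140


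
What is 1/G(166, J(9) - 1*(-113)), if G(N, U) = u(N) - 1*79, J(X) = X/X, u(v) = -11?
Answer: -1/90 ≈ -0.011111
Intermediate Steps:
J(X) = 1
G(N, U) = -90 (G(N, U) = -11 - 1*79 = -11 - 79 = -90)
1/G(166, J(9) - 1*(-113)) = 1/(-90) = -1/90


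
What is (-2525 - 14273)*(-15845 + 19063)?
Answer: -54055964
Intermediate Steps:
(-2525 - 14273)*(-15845 + 19063) = -16798*3218 = -54055964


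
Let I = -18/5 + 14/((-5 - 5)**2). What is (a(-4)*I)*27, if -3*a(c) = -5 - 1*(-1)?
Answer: -3114/25 ≈ -124.56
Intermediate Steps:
a(c) = 4/3 (a(c) = -(-5 - 1*(-1))/3 = -(-5 + 1)/3 = -1/3*(-4) = 4/3)
I = -173/50 (I = -18*1/5 + 14/((-10)**2) = -18/5 + 14/100 = -18/5 + 14*(1/100) = -18/5 + 7/50 = -173/50 ≈ -3.4600)
(a(-4)*I)*27 = ((4/3)*(-173/50))*27 = -346/75*27 = -3114/25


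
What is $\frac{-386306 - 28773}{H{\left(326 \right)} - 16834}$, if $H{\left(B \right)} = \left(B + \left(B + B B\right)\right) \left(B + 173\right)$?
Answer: $- \frac{59297}{7620034} \approx -0.0077817$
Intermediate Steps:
$H{\left(B \right)} = \left(173 + B\right) \left(B^{2} + 2 B\right)$ ($H{\left(B \right)} = \left(B + \left(B + B^{2}\right)\right) \left(173 + B\right) = \left(B^{2} + 2 B\right) \left(173 + B\right) = \left(173 + B\right) \left(B^{2} + 2 B\right)$)
$\frac{-386306 - 28773}{H{\left(326 \right)} - 16834} = \frac{-386306 - 28773}{326 \left(346 + 326^{2} + 175 \cdot 326\right) - 16834} = - \frac{415079}{326 \left(346 + 106276 + 57050\right) - 16834} = - \frac{415079}{326 \cdot 163672 - 16834} = - \frac{415079}{53357072 - 16834} = - \frac{415079}{53340238} = \left(-415079\right) \frac{1}{53340238} = - \frac{59297}{7620034}$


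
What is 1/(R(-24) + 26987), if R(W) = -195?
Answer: 1/26792 ≈ 3.7325e-5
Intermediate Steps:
1/(R(-24) + 26987) = 1/(-195 + 26987) = 1/26792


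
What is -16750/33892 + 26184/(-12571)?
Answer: -548996189/213028166 ≈ -2.5771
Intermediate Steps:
-16750/33892 + 26184/(-12571) = -16750*1/33892 + 26184*(-1/12571) = -8375/16946 - 26184/12571 = -548996189/213028166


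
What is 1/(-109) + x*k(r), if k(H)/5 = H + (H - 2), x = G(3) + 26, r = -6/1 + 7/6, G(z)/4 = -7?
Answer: 38147/327 ≈ 116.66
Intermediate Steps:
G(z) = -28 (G(z) = 4*(-7) = -28)
r = -29/6 (r = -6*1 + 7*(1/6) = -6 + 7/6 = -29/6 ≈ -4.8333)
x = -2 (x = -28 + 26 = -2)
k(H) = -10 + 10*H (k(H) = 5*(H + (H - 2)) = 5*(H + (-2 + H)) = 5*(-2 + 2*H) = -10 + 10*H)
1/(-109) + x*k(r) = 1/(-109) - 2*(-10 + 10*(-29/6)) = -1/109 - 2*(-10 - 145/3) = -1/109 - 2*(-175/3) = -1/109 + 350/3 = 38147/327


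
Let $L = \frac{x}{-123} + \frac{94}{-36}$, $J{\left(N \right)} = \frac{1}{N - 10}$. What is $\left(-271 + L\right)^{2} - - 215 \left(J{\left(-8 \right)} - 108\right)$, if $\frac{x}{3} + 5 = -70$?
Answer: $\frac{27577191475}{544644} \approx 50633.0$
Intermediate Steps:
$x = -225$ ($x = -15 + 3 \left(-70\right) = -15 - 210 = -225$)
$J{\left(N \right)} = \frac{1}{-10 + N}$
$L = - \frac{577}{738}$ ($L = - \frac{225}{-123} + \frac{94}{-36} = \left(-225\right) \left(- \frac{1}{123}\right) + 94 \left(- \frac{1}{36}\right) = \frac{75}{41} - \frac{47}{18} = - \frac{577}{738} \approx -0.78184$)
$\left(-271 + L\right)^{2} - - 215 \left(J{\left(-8 \right)} - 108\right) = \left(-271 - \frac{577}{738}\right)^{2} - - 215 \left(\frac{1}{-10 - 8} - 108\right) = \left(- \frac{200575}{738}\right)^{2} - - 215 \left(\frac{1}{-18} - 108\right) = \frac{40230330625}{544644} - - 215 \left(- \frac{1}{18} - 108\right) = \frac{40230330625}{544644} - \left(-215\right) \left(- \frac{1945}{18}\right) = \frac{40230330625}{544644} - \frac{418175}{18} = \frac{27577191475}{544644}$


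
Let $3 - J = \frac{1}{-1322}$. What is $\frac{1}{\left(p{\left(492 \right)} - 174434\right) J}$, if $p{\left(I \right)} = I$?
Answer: $- \frac{661}{345013957} \approx -1.9159 \cdot 10^{-6}$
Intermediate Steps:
$J = \frac{3967}{1322}$ ($J = 3 - \frac{1}{-1322} = 3 - - \frac{1}{1322} = 3 + \frac{1}{1322} = \frac{3967}{1322} \approx 3.0008$)
$\frac{1}{\left(p{\left(492 \right)} - 174434\right) J} = \frac{1}{\left(492 - 174434\right) \frac{3967}{1322}} = \frac{1}{-173942} \cdot \frac{1322}{3967} = \left(- \frac{1}{173942}\right) \frac{1322}{3967} = - \frac{661}{345013957}$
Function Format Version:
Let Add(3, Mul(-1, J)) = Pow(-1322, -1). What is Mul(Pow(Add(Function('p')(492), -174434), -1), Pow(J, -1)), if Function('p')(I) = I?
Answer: Rational(-661, 345013957) ≈ -1.9159e-6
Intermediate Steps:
J = Rational(3967, 1322) (J = Add(3, Mul(-1, Pow(-1322, -1))) = Add(3, Mul(-1, Rational(-1, 1322))) = Add(3, Rational(1, 1322)) = Rational(3967, 1322) ≈ 3.0008)
Mul(Pow(Add(Function('p')(492), -174434), -1), Pow(J, -1)) = Mul(Pow(Add(492, -174434), -1), Pow(Rational(3967, 1322), -1)) = Mul(Pow(-173942, -1), Rational(1322, 3967)) = Mul(Rational(-1, 173942), Rational(1322, 3967)) = Rational(-661, 345013957)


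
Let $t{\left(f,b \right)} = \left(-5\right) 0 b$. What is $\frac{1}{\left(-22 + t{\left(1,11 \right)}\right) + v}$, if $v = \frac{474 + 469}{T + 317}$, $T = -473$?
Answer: $- \frac{156}{4375} \approx -0.035657$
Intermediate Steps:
$t{\left(f,b \right)} = 0$ ($t{\left(f,b \right)} = 0 b = 0$)
$v = - \frac{943}{156}$ ($v = \frac{474 + 469}{-473 + 317} = \frac{943}{-156} = 943 \left(- \frac{1}{156}\right) = - \frac{943}{156} \approx -6.0449$)
$\frac{1}{\left(-22 + t{\left(1,11 \right)}\right) + v} = \frac{1}{\left(-22 + 0\right) - \frac{943}{156}} = \frac{1}{-22 - \frac{943}{156}} = \frac{1}{- \frac{4375}{156}} = - \frac{156}{4375}$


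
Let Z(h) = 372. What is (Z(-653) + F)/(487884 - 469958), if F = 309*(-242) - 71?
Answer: -74477/17926 ≈ -4.1547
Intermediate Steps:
F = -74849 (F = -74778 - 71 = -74849)
(Z(-653) + F)/(487884 - 469958) = (372 - 74849)/(487884 - 469958) = -74477/17926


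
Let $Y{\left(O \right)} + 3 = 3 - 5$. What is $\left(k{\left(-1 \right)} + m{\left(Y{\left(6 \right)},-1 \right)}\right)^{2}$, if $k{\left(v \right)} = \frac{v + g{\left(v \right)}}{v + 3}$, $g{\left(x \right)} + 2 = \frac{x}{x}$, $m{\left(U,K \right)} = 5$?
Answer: $16$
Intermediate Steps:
$Y{\left(O \right)} = -5$ ($Y{\left(O \right)} = -3 + \left(3 - 5\right) = -3 - 2 = -5$)
$g{\left(x \right)} = -1$ ($g{\left(x \right)} = -2 + \frac{x}{x} = -2 + 1 = -1$)
$k{\left(v \right)} = \frac{-1 + v}{3 + v}$ ($k{\left(v \right)} = \frac{v - 1}{v + 3} = \frac{-1 + v}{3 + v}$)
$\left(k{\left(-1 \right)} + m{\left(Y{\left(6 \right)},-1 \right)}\right)^{2} = \left(\frac{-1 - 1}{3 - 1} + 5\right)^{2} = \left(\frac{1}{2} \left(-2\right) + 5\right)^{2} = \left(-1 + 5\right)^{2} = 4^{2} = 16$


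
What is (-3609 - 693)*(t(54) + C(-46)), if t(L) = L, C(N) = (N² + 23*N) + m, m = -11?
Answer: -4736502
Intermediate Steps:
C(N) = -11 + N² + 23*N (C(N) = (N² + 23*N) - 11 = -11 + N² + 23*N)
(-3609 - 693)*(t(54) + C(-46)) = (-3609 - 693)*(54 + (-11 + (-46)² + 23*(-46))) = -4302*(54 + (-11 + 2116 - 1058)) = -4302*(54 + 1047) = -4302*1101 = -4736502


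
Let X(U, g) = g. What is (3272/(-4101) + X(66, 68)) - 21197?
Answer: -86653301/4101 ≈ -21130.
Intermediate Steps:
(3272/(-4101) + X(66, 68)) - 21197 = (3272/(-4101) + 68) - 21197 = (3272*(-1/4101) + 68) - 21197 = (-3272/4101 + 68) - 21197 = 275596/4101 - 21197 = -86653301/4101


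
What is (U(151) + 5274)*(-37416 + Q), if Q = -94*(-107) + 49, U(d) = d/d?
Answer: -144054975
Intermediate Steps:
U(d) = 1
Q = 10107 (Q = 10058 + 49 = 10107)
(U(151) + 5274)*(-37416 + Q) = (1 + 5274)*(-37416 + 10107) = 5275*(-27309) = -144054975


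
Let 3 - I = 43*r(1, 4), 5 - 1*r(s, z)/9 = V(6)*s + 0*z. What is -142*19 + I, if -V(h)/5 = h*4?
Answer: -51070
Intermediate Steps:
V(h) = -20*h (V(h) = -5*h*4 = -20*h)
r(s, z) = 45 + 1080*s (r(s, z) = 45 - 9*((-20*6)*s + 0*z) = 45 - 9*(-120*s + 0) = 45 - (-1080)*s = 45 + 1080*s)
I = -48372 (I = 3 - 43*(45 + 1080*1) = 3 - 43*(45 + 1080) = 3 - 43*1125 = 3 - 1*48375 = 3 - 48375 = -48372)
-142*19 + I = -142*19 - 48372 = -2698 - 48372 = -51070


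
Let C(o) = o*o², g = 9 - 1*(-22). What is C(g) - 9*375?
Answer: 26416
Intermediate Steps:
g = 31 (g = 9 + 22 = 31)
C(o) = o³
C(g) - 9*375 = 31³ - 9*375 = 29791 - 1*3375 = 29791 - 3375 = 26416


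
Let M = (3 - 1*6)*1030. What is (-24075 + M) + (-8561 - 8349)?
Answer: -44075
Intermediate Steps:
M = -3090 (M = (3 - 6)*1030 = -3*1030 = -3090)
(-24075 + M) + (-8561 - 8349) = (-24075 - 3090) + (-8561 - 8349) = -27165 - 16910 = -44075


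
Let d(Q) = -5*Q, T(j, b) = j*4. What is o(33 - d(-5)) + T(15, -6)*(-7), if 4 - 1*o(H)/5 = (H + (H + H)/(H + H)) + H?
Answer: -485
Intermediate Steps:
T(j, b) = 4*j
o(H) = 15 - 10*H (o(H) = 20 - 5*((H + (H + H)/(H + H)) + H) = 20 - 5*((H + (2*H)/((2*H))) + H) = 20 - 5*((H + (2*H)*(1/(2*H))) + H) = 20 - 5*((H + 1) + H) = 20 - 5*((1 + H) + H) = 20 - 5*(1 + 2*H) = 20 + (-5 - 10*H) = 15 - 10*H)
o(33 - d(-5)) + T(15, -6)*(-7) = (15 - 10*(33 - (-5)*(-5))) + (4*15)*(-7) = (15 - 10*(33 - 1*25)) + 60*(-7) = (15 - 10*(33 - 25)) - 420 = (15 - 10*8) - 420 = (15 - 80) - 420 = -65 - 420 = -485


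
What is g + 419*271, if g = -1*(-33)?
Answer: 113582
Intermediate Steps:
g = 33
g + 419*271 = 33 + 419*271 = 33 + 113549 = 113582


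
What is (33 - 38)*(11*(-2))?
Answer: 110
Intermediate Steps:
(33 - 38)*(11*(-2)) = -5*(-22) = 110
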